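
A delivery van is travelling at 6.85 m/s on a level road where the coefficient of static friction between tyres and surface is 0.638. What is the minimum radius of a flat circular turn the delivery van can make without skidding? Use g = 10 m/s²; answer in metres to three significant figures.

At the limit, μ_s m g = m v²/r, so r_min = v²/(μ_s g) = (6.85)²/(0.638 × 10.0) = 46.92/6.380 = 7.355 m.

7.35 m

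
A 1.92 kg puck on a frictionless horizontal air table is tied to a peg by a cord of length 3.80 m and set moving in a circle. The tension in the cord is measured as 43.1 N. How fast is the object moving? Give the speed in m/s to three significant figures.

9.24 m/s

T = m v²/r ⇒ v = √(T r / m) = √(43.1 × 3.80 / 1.92) = √85.30 = 9.236 m/s.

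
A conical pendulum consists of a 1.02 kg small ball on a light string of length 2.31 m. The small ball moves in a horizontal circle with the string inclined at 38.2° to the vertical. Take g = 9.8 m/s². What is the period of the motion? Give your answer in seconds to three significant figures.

2.70 s

r = L sinθ = 1.429 m. From T sinθ = mω²r and T cosθ = mg: tanθ = ω²r/g, so ω² = g tanθ / r = g/(L cosθ).
ω = √(g/(L cosθ)) = √(9.8/(2.31 × 0.7859)) = √5.398 = 2.323 rad/s.
Period = 2π/ω = 2.704 s.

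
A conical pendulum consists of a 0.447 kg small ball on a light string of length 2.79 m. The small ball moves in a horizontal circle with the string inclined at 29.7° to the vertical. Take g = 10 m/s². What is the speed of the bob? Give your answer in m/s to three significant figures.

The radius of the circle is r = L sinθ = 2.79 × sin 29.7° = 1.382 m.
Horizontally T sinθ = mv²/r and vertically T cosθ = mg, so tanθ = v²/(rg).
v = √(r g tanθ) = √(1.382 × 10.0 × 0.5704) = √7.885 = 2.808 m/s.

2.81 m/s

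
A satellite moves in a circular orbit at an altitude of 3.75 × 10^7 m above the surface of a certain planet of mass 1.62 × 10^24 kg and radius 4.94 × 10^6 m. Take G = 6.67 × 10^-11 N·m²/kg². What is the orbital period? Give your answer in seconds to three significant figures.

r = R + h = 4.94 × 10^6 + 3.75 × 10^7 = 4.244 × 10^7 m. Gravity provides the centripetal force: G M m / r² = m v² / r ⇒ v = √(GM/r) = 1596 m/s.
T = 2πr/v = 2π × 4.244 × 10^7 / 1596 = 167100 s.

167000 s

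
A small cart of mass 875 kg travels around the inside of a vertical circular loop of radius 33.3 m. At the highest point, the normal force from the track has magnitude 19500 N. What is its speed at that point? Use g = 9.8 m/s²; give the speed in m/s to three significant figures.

32.7 m/s

At the top, N + mg = mv²/r, so v = √(r(N/m + g)) = √(33.3 × (19500/875 + 9.8)) = √(33.3 × 32.09) = √1068 = 32.69 m/s.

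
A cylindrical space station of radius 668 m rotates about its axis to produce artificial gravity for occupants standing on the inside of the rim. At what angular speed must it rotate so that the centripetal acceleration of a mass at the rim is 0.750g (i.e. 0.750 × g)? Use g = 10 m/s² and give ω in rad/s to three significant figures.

Centripetal acceleration a_c = ω²r. Setting ω²r = 0.750g:
ω = √(0.750g / r) = √(0.750 × 10.0 / 668) = √0.01123 = 0.1060 rad/s.

0.106 rad/s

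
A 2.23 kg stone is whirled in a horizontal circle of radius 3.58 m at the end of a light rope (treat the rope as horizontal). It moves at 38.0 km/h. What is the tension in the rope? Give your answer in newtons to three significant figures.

v = 38.0 km/h = 38.0/3.6 = 10.56 m/s.
The tension is the only horizontal force, so it supplies the full centripetal force: T = m v²/r = 2.23 × (10.56)²/3.58 = 2.23 × 111.4/3.58 = 69.40 N.

69.4 N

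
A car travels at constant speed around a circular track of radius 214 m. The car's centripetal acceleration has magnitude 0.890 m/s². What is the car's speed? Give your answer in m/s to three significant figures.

13.8 m/s

a_c = v²/r ⇒ v = √(a_c · r) = √(0.890 × 214) = √190.5 = 13.80 m/s.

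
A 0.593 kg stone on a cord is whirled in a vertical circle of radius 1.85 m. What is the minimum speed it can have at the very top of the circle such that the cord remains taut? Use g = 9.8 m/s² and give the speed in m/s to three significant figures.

4.26 m/s

At the top, both weight mg and T point toward the centre: T + mg = mv²/r.
At minimum speed T → 0, so mg = mv_min²/r ⇒ v_min = √(g r) = √(9.8 × 1.85) = 4.258 m/s.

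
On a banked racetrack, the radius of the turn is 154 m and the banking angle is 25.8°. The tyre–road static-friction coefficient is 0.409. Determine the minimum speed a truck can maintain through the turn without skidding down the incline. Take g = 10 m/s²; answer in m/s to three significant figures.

At the minimum speed, friction acts up the slope at its limiting value f = μN. Radially (horizontal, toward centre): N sinθ − μN cosθ = mv²/r. Vertically: N cosθ + μN sinθ = mg.
Dividing: v² = r g (sinθ − μcosθ)/(cosθ + μsinθ).
sinθ − μcosθ = 0.4352 − 0.409×0.9003 = 0.06700; cosθ + μsinθ = 0.9003 + 0.409×0.4352 = 1.078.
v² = 154 × 10.0 × 0.06700/1.078 = 95.69 m²/s², so v = 9.782 m/s.

9.78 m/s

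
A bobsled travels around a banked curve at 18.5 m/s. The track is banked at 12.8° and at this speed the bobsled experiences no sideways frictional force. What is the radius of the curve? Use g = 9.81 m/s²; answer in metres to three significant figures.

154 m

Frictionless banking: tanθ = v²/(rg), so r = v²/(g tanθ).
r = (18.5)²/(9.81 × tan 12.8°) = 342.2/(9.81 × 0.2272) = 342.2/2.229 = 153.6 m.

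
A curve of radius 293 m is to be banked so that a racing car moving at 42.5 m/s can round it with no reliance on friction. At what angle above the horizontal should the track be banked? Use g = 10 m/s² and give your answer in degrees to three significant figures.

31.7°

With no friction, the horizontal component of the normal force provides the centripetal force: N sinθ = mv²/r, while N cosθ = mg vertically.
Dividing: tanθ = v²/(r g) = (42.5)²/(293 × 10.0) = 1806/2930 = 0.6165.
θ = arctan(0.6165) = 31.65°.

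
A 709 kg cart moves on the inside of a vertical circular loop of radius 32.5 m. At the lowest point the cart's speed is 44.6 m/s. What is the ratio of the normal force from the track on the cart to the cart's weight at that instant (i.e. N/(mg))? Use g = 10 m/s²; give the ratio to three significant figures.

7.12

At the bottom, N − mg = mv²/r, so N = m(v²/r + g) and N/(mg) = v²/(rg) + 1 = (44.6)²/(32.5 × 10.0) + 1 = 6.120 + 1 = 7.120.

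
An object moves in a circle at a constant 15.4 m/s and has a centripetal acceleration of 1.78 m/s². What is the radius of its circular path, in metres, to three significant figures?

a_c = v²/r ⇒ r = v²/a_c = (15.4)²/1.78 = 237.2/1.78 = 133.2 m.

133 m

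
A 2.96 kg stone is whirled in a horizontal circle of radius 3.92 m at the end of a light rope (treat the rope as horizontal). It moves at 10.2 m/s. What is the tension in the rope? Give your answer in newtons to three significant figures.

The tension is the only horizontal force, so it supplies the full centripetal force: T = m v²/r = 2.96 × (10.20)²/3.92 = 2.96 × 104.0/3.92 = 78.56 N.

78.6 N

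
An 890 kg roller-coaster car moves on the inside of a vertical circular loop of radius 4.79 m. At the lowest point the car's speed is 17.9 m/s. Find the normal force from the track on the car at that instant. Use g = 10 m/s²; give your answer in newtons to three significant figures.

At the lowest point, N points up (toward the centre) and the weight mg points down (away from the centre), so the net inward force is N − mg = mv²/r.
N = m(v²/r + g) = 890 × ((17.9)²/4.79 + 10.0) = 890 × (66.89 + 10.0) = 890 × 76.89 = 68430 N.

68400 N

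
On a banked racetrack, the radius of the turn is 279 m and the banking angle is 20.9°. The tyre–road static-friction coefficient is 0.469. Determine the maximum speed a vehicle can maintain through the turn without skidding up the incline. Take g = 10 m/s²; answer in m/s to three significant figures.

53.8 m/s

At the maximum speed, friction acts down the slope at its limiting value f = μN. Radially (horizontal, toward centre): N sinθ + μN cosθ = mv²/r. Vertically: N cosθ − μN sinθ = mg.
Dividing: v² = r g (sinθ + μcosθ)/(cosθ − μsinθ).
sinθ + μcosθ = 0.3567 + 0.469×0.9342 = 0.7949; cosθ − μsinθ = 0.9342 − 0.469×0.3567 = 0.7669.
v² = 279 × 10.0 × 0.7949/0.7669 = 2892 m²/s², so v = 53.78 m/s.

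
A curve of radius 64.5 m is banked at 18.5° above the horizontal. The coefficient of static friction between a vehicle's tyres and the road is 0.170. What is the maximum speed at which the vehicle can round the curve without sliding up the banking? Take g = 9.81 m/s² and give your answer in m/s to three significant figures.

At the maximum speed, friction acts down the slope at its limiting value f = μN. Radially (horizontal, toward centre): N sinθ + μN cosθ = mv²/r. Vertically: N cosθ − μN sinθ = mg.
Dividing: v² = r g (sinθ + μcosθ)/(cosθ − μsinθ).
sinθ + μcosθ = 0.3173 + 0.170×0.9483 = 0.4785; cosθ − μsinθ = 0.9483 − 0.170×0.3173 = 0.8944.
v² = 64.5 × 9.81 × 0.4785/0.8944 = 338.5 m²/s², so v = 18.40 m/s.

18.4 m/s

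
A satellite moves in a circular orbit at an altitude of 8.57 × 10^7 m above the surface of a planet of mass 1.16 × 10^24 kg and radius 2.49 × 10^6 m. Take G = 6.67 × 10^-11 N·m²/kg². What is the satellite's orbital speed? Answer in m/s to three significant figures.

Orbital radius r = R + h = 2.49 × 10^6 + 8.57 × 10^7 = 8.819 × 10^7 m.
Gravity supplies the centripetal force: G M m / r² = m v² / r, so v = √(GM/r).
v = √(6.67 × 10^-11 × 1.16 × 10^24 / 8.819 × 10^7) = √(877300) = 936.7 m/s.

937 m/s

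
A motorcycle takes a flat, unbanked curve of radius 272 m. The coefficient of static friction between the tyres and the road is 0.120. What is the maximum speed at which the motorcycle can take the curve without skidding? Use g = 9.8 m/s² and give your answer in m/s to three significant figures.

17.9 m/s

On a flat curve, static friction is the only horizontal force, so it must supply the full centripetal force: μ_s m g = m v²/r.
Mass cancels: v_max = √(μ_s g r) = √(0.120 × 9.8 × 272) = √319.9 = 17.88 m/s.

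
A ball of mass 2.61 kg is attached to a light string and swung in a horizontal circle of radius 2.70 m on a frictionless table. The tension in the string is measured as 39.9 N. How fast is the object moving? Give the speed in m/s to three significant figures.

T = m v²/r ⇒ v = √(T r / m) = √(39.9 × 2.70 / 2.61) = √41.28 = 6.425 m/s.

6.42 m/s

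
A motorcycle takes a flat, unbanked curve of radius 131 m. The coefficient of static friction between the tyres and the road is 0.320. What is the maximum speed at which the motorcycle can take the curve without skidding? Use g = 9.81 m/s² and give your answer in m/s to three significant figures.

20.3 m/s

On a flat curve, static friction is the only horizontal force, so it must supply the full centripetal force: μ_s m g = m v²/r.
Mass cancels: v_max = √(μ_s g r) = √(0.320 × 9.81 × 131) = √411.2 = 20.28 m/s.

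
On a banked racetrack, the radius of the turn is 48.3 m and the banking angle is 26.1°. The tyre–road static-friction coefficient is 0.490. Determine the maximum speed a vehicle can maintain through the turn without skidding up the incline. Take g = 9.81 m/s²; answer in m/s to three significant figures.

At the maximum speed, friction acts down the slope at its limiting value f = μN. Radially (horizontal, toward centre): N sinθ + μN cosθ = mv²/r. Vertically: N cosθ − μN sinθ = mg.
Dividing: v² = r g (sinθ + μcosθ)/(cosθ − μsinθ).
sinθ + μcosθ = 0.4399 + 0.490×0.8980 = 0.8800; cosθ − μsinθ = 0.8980 − 0.490×0.4399 = 0.6825.
v² = 48.3 × 9.81 × 0.8800/0.6825 = 611.0 m²/s², so v = 24.72 m/s.

24.7 m/s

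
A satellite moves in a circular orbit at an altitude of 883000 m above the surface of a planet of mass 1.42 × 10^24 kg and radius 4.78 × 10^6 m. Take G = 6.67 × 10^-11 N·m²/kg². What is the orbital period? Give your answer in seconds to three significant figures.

r = R + h = 4.78 × 10^6 + 883000 = 5.663 × 10^6 m. Gravity provides the centripetal force: G M m / r² = m v² / r ⇒ v = √(GM/r) = 4090 m/s.
T = 2πr/v = 2π × 5.663 × 10^6 / 4090 = 8700 s.

8700 s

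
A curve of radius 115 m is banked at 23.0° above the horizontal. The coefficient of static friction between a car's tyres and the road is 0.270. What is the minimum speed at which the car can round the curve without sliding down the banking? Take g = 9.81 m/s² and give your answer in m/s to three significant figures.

12.5 m/s

At the minimum speed, friction acts up the slope at its limiting value f = μN. Radially (horizontal, toward centre): N sinθ − μN cosθ = mv²/r. Vertically: N cosθ + μN sinθ = mg.
Dividing: v² = r g (sinθ − μcosθ)/(cosθ + μsinθ).
sinθ − μcosθ = 0.3907 − 0.270×0.9205 = 0.1422; cosθ + μsinθ = 0.9205 + 0.270×0.3907 = 1.026.
v² = 115 × 9.81 × 0.1422/1.026 = 156.4 m²/s², so v = 12.50 m/s.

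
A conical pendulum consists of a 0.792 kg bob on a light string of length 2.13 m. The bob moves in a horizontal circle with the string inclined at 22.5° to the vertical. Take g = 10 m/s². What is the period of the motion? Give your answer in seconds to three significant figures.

2.79 s

r = L sinθ = 0.8151 m. From T sinθ = mω²r and T cosθ = mg: tanθ = ω²r/g, so ω² = g tanθ / r = g/(L cosθ).
ω = √(g/(L cosθ)) = √(10.0/(2.13 × 0.9239)) = √5.082 = 2.254 rad/s.
Period = 2π/ω = 2.787 s.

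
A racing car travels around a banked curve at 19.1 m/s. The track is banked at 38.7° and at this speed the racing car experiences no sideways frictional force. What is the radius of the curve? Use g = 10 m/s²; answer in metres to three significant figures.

Frictionless banking: tanθ = v²/(rg), so r = v²/(g tanθ).
r = (19.1)²/(10.0 × tan 38.7°) = 364.8/(10.0 × 0.8012) = 364.8/8.012 = 45.54 m.

45.5 m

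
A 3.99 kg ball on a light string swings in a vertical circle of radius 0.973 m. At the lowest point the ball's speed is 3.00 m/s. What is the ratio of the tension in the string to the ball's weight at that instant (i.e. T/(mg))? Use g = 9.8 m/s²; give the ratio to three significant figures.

At the bottom, T − mg = mv²/r, so T = m(v²/r + g) and T/(mg) = v²/(rg) + 1 = (3.00)²/(0.973 × 9.8) + 1 = 0.9439 + 1 = 1.944.

1.94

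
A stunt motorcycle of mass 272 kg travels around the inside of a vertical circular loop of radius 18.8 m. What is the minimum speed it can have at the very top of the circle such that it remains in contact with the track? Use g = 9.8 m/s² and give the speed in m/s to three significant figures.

13.6 m/s

At the top, both weight mg and N point toward the centre: N + mg = mv²/r.
At minimum speed N → 0, so mg = mv_min²/r ⇒ v_min = √(g r) = √(9.8 × 18.8) = 13.57 m/s.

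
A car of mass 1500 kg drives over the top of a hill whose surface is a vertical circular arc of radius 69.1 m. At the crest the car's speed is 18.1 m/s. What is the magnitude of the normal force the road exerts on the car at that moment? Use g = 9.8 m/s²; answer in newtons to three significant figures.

7590 N

At the crest the centripetal acceleration points downward (toward the centre of the arc), so mg − N = mv²/r.
N = m(g − v²/r) = 1500 × (9.8 − (18.1)²/69.1) = 1500 × (9.8 − 4.741) = 1500 × 5.059 = 7588 N.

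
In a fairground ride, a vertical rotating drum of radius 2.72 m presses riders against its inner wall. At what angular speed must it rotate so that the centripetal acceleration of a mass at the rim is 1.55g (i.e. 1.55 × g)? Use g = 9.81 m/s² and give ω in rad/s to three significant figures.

2.36 rad/s

Centripetal acceleration a_c = ω²r. Setting ω²r = 1.55g:
ω = √(1.55g / r) = √(1.55 × 9.81 / 2.72) = √5.590 = 2.364 rad/s.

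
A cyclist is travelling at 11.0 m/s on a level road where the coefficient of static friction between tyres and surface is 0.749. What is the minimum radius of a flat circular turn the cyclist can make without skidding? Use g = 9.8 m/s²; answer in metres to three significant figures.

At the limit, μ_s m g = m v²/r, so r_min = v²/(μ_s g) = (11.0)²/(0.749 × 9.8) = 121.0/7.340 = 16.48 m.

16.5 m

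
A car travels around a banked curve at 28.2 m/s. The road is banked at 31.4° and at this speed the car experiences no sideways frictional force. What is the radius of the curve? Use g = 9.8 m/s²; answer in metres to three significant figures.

Frictionless banking: tanθ = v²/(rg), so r = v²/(g tanθ).
r = (28.2)²/(9.8 × tan 31.4°) = 795.2/(9.8 × 0.6104) = 795.2/5.982 = 132.9 m.

133 m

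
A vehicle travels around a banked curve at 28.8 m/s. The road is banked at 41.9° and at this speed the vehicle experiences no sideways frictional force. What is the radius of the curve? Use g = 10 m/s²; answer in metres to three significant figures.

Frictionless banking: tanθ = v²/(rg), so r = v²/(g tanθ).
r = (28.8)²/(10.0 × tan 41.9°) = 829.4/(10.0 × 0.8972) = 829.4/8.972 = 92.44 m.

92.4 m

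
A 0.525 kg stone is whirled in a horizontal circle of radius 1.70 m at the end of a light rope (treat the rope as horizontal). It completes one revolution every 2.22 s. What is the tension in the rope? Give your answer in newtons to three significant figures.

7.15 N

v = 2πr/T = 2π × 1.70/2.22 = 4.811 m/s.
The tension is the only horizontal force, so it supplies the full centripetal force: T = m v²/r = 0.525 × (4.811)²/1.70 = 0.525 × 23.15/1.70 = 7.149 N.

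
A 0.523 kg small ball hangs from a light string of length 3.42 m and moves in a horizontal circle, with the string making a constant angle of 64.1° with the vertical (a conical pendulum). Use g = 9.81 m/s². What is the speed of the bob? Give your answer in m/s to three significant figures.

The radius of the circle is r = L sinθ = 3.42 × sin 64.1° = 3.076 m.
Horizontally T sinθ = mv²/r and vertically T cosθ = mg, so tanθ = v²/(rg).
v = √(r g tanθ) = √(3.076 × 9.81 × 2.059) = √62.15 = 7.884 m/s.

7.88 m/s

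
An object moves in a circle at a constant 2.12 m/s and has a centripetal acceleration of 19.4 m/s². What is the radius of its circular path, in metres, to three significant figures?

a_c = v²/r ⇒ r = v²/a_c = (2.12)²/19.4 = 4.494/19.4 = 0.2317 m.

0.232 m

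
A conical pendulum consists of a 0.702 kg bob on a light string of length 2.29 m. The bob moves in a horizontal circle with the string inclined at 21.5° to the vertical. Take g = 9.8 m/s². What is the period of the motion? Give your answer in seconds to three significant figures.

2.93 s

r = L sinθ = 0.8393 m. From T sinθ = mω²r and T cosθ = mg: tanθ = ω²r/g, so ω² = g tanθ / r = g/(L cosθ).
ω = √(g/(L cosθ)) = √(9.8/(2.29 × 0.9304)) = √4.600 = 2.145 rad/s.
Period = 2π/ω = 2.930 s.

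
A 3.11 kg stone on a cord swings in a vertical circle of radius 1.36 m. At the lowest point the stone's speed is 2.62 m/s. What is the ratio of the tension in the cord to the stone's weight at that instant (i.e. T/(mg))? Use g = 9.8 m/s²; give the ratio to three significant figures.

At the bottom, T − mg = mv²/r, so T = m(v²/r + g) and T/(mg) = v²/(rg) + 1 = (2.62)²/(1.36 × 9.8) + 1 = 0.5150 + 1 = 1.515.

1.52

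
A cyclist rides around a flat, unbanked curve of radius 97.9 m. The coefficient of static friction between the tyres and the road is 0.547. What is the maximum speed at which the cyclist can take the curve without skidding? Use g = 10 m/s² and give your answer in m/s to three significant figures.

Friction provides the centripetal force on a flat curve. At maximum speed it is at its limiting value: μ_s m g = m v²/r.
Mass cancels: v_max = √(μ_s g r) = √(0.547 × 10.0 × 97.9) = √535.5 = 23.14 m/s.

23.1 m/s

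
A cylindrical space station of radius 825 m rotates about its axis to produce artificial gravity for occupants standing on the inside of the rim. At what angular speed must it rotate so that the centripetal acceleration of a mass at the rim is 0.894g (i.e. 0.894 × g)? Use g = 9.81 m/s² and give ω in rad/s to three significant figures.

0.103 rad/s

Centripetal acceleration a_c = ω²r. Setting ω²r = 0.894g:
ω = √(0.894g / r) = √(0.894 × 9.81 / 825) = √0.01063 = 0.1031 rad/s.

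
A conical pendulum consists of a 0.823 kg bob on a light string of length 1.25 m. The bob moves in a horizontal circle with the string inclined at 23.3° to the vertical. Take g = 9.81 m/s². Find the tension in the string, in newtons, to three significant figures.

Vertically the bob has no acceleration, so T cosθ = mg.
T = mg/cosθ = 0.823 × 9.81 / cos 23.3° = 8.074/0.9184 = 8.791 N.

8.79 N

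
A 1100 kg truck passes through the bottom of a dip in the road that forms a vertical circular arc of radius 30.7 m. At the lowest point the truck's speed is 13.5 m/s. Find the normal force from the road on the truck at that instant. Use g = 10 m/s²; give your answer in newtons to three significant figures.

17500 N

At the lowest point, N points up (toward the centre) and the weight mg points down (away from the centre), so the net inward force is N − mg = mv²/r.
N = m(v²/r + g) = 1100 × ((13.5)²/30.7 + 10.0) = 1100 × (5.936 + 10.0) = 1100 × 15.94 = 17530 N.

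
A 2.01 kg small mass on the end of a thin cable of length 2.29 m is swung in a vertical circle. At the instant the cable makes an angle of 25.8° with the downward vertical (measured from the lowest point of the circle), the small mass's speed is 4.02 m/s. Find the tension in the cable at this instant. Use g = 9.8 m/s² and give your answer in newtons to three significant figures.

Take the radial direction toward the centre of the circle as positive. The component of the weight along the string toward the centre is −mg cos φ (φ measured from the bottom), so Newton's second law along the string gives T − mg cos φ = m v²/r.
cos 25.8° = 0.9003, so T = m(v²/r + g cos φ) = 2.01 × ((4.02)²/2.29 + 9.8 × 0.9003) = 2.01 × (7.057 + (8.823)) = 2.01 × 15.88 = 31.92 N.

31.9 N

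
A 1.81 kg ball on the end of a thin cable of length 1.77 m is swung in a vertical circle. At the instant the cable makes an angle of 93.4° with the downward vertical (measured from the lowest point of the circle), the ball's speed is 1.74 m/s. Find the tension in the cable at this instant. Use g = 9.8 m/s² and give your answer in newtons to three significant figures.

2.04 N

Take the radial direction toward the centre of the circle as positive. The component of the weight along the string toward the centre is −mg cos φ (φ measured from the bottom), so Newton's second law along the string gives T − mg cos φ = m v²/r.
cos 93.4° = -0.05931, so T = m(v²/r + g cos φ) = 1.81 × ((1.74)²/1.77 + 9.8 × -0.05931) = 1.81 × (1.711 + (-0.5812)) = 1.81 × 1.129 = 2.044 N.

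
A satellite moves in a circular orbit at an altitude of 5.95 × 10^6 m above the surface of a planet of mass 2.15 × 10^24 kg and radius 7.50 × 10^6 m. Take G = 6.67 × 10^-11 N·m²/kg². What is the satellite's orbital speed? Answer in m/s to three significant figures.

Orbital radius r = R + h = 7.50 × 10^6 + 5.95 × 10^6 = 1.345 × 10^7 m.
Gravity supplies the centripetal force: G M m / r² = m v² / r, so v = √(GM/r).
v = √(6.67 × 10^-11 × 2.15 × 10^24 / 1.345 × 10^7) = √(1.066 × 10^7) = 3265 m/s.

3270 m/s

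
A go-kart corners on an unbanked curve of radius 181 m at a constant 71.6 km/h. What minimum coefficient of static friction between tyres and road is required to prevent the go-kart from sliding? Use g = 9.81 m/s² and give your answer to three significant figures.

v = 71.6/3.6 = 19.89 m/s.
Friction provides the centripetal force: μ_s m g = m v²/r, so μ_s = v²/(g r) = (19.89)²/(9.81 × 181) = 395.6/1776 = 0.2228.

0.223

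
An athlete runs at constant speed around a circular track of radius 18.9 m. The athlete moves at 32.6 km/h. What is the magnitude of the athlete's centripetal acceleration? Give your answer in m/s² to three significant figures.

v = 32.6 km/h = 32.6/3.6 = 9.056 m/s.
a_c = v²/r = (9.056)²/18.9 = 82.00/18.9 = 4.339 m/s².

4.34 m/s²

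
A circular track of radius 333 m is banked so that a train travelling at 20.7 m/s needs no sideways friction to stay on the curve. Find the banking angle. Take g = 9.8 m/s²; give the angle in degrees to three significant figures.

7.48°

With no friction, the horizontal component of the normal force provides the centripetal force: N sinθ = mv²/r, while N cosθ = mg vertically.
Dividing: tanθ = v²/(r g) = (20.7)²/(333 × 9.8) = 428.5/3263 = 0.1313.
θ = arctan(0.1313) = 7.480°.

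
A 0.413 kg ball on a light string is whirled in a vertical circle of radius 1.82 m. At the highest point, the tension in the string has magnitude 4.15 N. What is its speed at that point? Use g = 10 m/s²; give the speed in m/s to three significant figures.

At the top, T + mg = mv²/r, so v = √(r(T/m + g)) = √(1.82 × (4.15/0.413 + 10.0)) = √(1.82 × 20.05) = √36.49 = 6.041 m/s.

6.04 m/s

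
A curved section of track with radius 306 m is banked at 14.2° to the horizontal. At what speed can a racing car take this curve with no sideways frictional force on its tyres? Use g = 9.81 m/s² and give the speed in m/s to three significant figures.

On a frictionless banked curve, N sinθ = mv²/r and N cosθ = mg, so tanθ = v²/(rg).
v = √(r g tanθ) = √(306 × 9.81 × tan 14.2°) = √(306 × 9.81 × 0.2530) = √759.6 = 27.56 m/s.

27.6 m/s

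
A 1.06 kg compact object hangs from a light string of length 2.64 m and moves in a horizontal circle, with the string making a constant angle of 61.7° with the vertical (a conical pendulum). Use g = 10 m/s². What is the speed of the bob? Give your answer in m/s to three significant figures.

6.57 m/s

The radius of the circle is r = L sinθ = 2.64 × sin 61.7° = 2.324 m.
Horizontally T sinθ = mv²/r and vertically T cosθ = mg, so tanθ = v²/(rg).
v = √(r g tanθ) = √(2.324 × 10.0 × 1.857) = √43.17 = 6.570 m/s.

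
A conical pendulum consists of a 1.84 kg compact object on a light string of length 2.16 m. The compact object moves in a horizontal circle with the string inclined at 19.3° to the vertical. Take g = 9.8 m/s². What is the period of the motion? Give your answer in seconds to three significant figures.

r = L sinθ = 0.7139 m. From T sinθ = mω²r and T cosθ = mg: tanθ = ω²r/g, so ω² = g tanθ / r = g/(L cosθ).
ω = √(g/(L cosθ)) = √(9.8/(2.16 × 0.9438)) = √4.807 = 2.193 rad/s.
Period = 2π/ω = 2.866 s.

2.87 s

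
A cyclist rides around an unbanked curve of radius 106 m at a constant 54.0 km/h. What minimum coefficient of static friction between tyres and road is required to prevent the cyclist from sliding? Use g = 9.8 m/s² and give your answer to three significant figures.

v = 54.0/3.6 = 15.00 m/s.
Friction provides the centripetal force: μ_s m g = m v²/r, so μ_s = v²/(g r) = (15.00)²/(9.8 × 106) = 225.0/1039 = 0.2166.

0.217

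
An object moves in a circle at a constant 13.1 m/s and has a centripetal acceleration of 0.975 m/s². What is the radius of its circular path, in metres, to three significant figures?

176 m

a_c = v²/r ⇒ r = v²/a_c = (13.1)²/0.975 = 171.6/0.975 = 176.0 m.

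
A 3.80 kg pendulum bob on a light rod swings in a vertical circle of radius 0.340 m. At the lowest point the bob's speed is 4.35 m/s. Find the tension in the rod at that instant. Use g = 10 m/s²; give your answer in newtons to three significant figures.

At the lowest point, T points up (toward the centre) and the weight mg points down (away from the centre), so the net inward force is T − mg = mv²/r.
T = m(v²/r + g) = 3.80 × ((4.35)²/0.340 + 10.0) = 3.80 × (55.65 + 10.0) = 3.80 × 65.65 = 249.5 N.

249 N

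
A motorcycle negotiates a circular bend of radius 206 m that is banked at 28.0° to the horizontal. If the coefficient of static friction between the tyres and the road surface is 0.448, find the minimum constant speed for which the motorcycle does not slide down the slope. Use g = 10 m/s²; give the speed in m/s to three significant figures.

11.8 m/s

At the minimum speed, friction acts up the slope at its limiting value f = μN. Radially (horizontal, toward centre): N sinθ − μN cosθ = mv²/r. Vertically: N cosθ + μN sinθ = mg.
Dividing: v² = r g (sinθ − μcosθ)/(cosθ + μsinθ).
sinθ − μcosθ = 0.4695 − 0.448×0.8829 = 0.07391; cosθ + μsinθ = 0.8829 + 0.448×0.4695 = 1.093.
v² = 206 × 10.0 × 0.07391/1.093 = 139.3 m²/s², so v = 11.80 m/s.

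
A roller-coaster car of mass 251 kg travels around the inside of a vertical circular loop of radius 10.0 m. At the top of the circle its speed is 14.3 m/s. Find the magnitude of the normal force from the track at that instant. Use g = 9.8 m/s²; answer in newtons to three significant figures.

2670 N

At the top, both N and the weight mg point inward (toward the centre), so N + mg = mv²/r.
N = m(v²/r − g) = 251 × ((14.3)²/10.0 − 9.8) = 251 × (20.45 − 9.8) = 251 × 10.65 = 2673 N.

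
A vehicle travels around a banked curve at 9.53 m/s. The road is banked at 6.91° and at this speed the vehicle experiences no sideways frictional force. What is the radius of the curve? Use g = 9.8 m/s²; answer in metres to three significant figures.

76.5 m

Frictionless banking: tanθ = v²/(rg), so r = v²/(g tanθ).
r = (9.53)²/(9.8 × tan 6.91°) = 90.82/(9.8 × 0.1212) = 90.82/1.188 = 76.47 m.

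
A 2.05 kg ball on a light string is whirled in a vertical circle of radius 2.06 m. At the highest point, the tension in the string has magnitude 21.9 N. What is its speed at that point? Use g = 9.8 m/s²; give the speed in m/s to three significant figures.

At the top, T + mg = mv²/r, so v = √(r(T/m + g)) = √(2.06 × (21.9/2.05 + 9.8)) = √(2.06 × 20.48) = √42.19 = 6.496 m/s.

6.50 m/s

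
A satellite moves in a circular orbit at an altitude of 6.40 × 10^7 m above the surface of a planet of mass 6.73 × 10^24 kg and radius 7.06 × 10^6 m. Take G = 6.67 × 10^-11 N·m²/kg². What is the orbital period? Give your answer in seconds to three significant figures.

178000 s

r = R + h = 7.06 × 10^6 + 6.40 × 10^7 = 7.106 × 10^7 m. Gravity provides the centripetal force: G M m / r² = m v² / r ⇒ v = √(GM/r) = 2513 m/s.
T = 2πr/v = 2π × 7.106 × 10^7 / 2513 = 177600 s.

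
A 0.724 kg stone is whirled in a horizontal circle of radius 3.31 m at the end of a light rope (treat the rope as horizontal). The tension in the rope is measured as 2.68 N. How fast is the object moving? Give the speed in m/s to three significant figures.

T = m v²/r ⇒ v = √(T r / m) = √(2.68 × 3.31 / 0.724) = √12.25 = 3.500 m/s.

3.50 m/s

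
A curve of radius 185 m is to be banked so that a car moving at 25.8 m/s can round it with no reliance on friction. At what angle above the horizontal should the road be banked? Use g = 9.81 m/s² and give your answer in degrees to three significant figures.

For a frictionless banked turn: horizontally N sinθ = mv²/r and vertically N cosθ = mg.
Dividing: tanθ = v²/(r g) = (25.8)²/(185 × 9.81) = 665.6/1815 = 0.3668.
θ = arctan(0.3668) = 20.14°.

20.1°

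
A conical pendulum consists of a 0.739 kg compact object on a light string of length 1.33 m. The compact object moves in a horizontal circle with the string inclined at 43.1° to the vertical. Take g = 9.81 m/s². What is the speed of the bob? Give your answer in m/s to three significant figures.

2.89 m/s

The radius of the circle is r = L sinθ = 1.33 × sin 43.1° = 0.9088 m.
Horizontally T sinθ = mv²/r and vertically T cosθ = mg, so tanθ = v²/(rg).
v = √(r g tanθ) = √(0.9088 × 9.81 × 0.9358) = √8.342 = 2.888 m/s.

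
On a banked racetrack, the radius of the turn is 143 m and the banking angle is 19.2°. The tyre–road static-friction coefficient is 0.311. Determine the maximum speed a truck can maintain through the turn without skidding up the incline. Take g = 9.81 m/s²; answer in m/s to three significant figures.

32.2 m/s

At the maximum speed, friction acts down the slope at its limiting value f = μN. Radially (horizontal, toward centre): N sinθ + μN cosθ = mv²/r. Vertically: N cosθ − μN sinθ = mg.
Dividing: v² = r g (sinθ + μcosθ)/(cosθ − μsinθ).
sinθ + μcosθ = 0.3289 + 0.311×0.9444 = 0.6226; cosθ − μsinθ = 0.9444 − 0.311×0.3289 = 0.8421.
v² = 143 × 9.81 × 0.6226/0.8421 = 1037 m²/s², so v = 32.20 m/s.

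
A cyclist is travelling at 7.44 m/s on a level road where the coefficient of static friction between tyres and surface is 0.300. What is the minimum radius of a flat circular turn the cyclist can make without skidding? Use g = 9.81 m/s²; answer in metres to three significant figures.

18.8 m

At the limit, μ_s m g = m v²/r, so r_min = v²/(μ_s g) = (7.44)²/(0.300 × 9.81) = 55.35/2.943 = 18.81 m.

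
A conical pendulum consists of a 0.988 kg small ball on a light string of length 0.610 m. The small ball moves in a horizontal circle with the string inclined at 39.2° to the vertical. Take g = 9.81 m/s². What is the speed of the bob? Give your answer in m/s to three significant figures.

1.76 m/s

The radius of the circle is r = L sinθ = 0.610 × sin 39.2° = 0.3855 m.
Horizontally T sinθ = mv²/r and vertically T cosθ = mg, so tanθ = v²/(rg).
v = √(r g tanθ) = √(0.3855 × 9.81 × 0.8156) = √3.085 = 1.756 m/s.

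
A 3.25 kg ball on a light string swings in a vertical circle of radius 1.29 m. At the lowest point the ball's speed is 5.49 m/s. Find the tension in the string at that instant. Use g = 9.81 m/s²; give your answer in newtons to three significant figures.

At the lowest point, T points up (toward the centre) and the weight mg points down (away from the centre), so the net inward force is T − mg = mv²/r.
T = m(v²/r + g) = 3.25 × ((5.49)²/1.29 + 9.81) = 3.25 × (23.36 + 9.81) = 3.25 × 33.17 = 107.8 N.

108 N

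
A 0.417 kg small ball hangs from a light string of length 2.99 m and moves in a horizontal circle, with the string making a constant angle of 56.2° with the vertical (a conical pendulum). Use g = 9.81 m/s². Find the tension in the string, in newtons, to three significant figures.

7.35 N

Vertically the bob has no acceleration, so T cosθ = mg.
T = mg/cosθ = 0.417 × 9.81 / cos 56.2° = 4.091/0.5563 = 7.354 N.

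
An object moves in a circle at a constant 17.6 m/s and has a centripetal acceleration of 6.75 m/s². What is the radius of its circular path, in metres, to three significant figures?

a_c = v²/r ⇒ r = v²/a_c = (17.6)²/6.75 = 309.8/6.75 = 45.89 m.

45.9 m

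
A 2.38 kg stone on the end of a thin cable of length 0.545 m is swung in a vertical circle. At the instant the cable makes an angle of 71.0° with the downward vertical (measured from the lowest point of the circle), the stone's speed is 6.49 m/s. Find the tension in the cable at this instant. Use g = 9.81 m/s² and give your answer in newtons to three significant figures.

192 N

Take the radial direction toward the centre of the circle as positive. The component of the weight along the string toward the centre is −mg cos φ (φ measured from the bottom), so Newton's second law along the string gives T − mg cos φ = m v²/r.
cos 71.0° = 0.3256, so T = m(v²/r + g cos φ) = 2.38 × ((6.49)²/0.545 + 9.81 × 0.3256) = 2.38 × (77.28 + (3.194)) = 2.38 × 80.48 = 191.5 N.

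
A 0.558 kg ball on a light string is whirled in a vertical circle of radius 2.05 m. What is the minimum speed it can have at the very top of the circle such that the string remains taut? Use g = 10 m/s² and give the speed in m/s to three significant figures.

At the highest point the centre is directly below, so both the weight and T act inward: T + mg = mv²/r.
At minimum speed T → 0, so mg = mv_min²/r ⇒ v_min = √(g r) = √(10.0 × 2.05) = 4.528 m/s.

4.53 m/s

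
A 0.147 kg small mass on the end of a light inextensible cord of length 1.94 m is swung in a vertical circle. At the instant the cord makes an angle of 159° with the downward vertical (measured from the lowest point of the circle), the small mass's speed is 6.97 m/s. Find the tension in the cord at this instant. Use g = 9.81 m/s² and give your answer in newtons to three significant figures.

2.33 N

Take the radial direction toward the centre of the circle as positive. The component of the weight along the string toward the centre is −mg cos φ (φ measured from the bottom), so Newton's second law along the string gives T − mg cos φ = m v²/r.
cos 159° = -0.9336, so T = m(v²/r + g cos φ) = 0.147 × ((6.97)²/1.94 + 9.81 × -0.9336) = 0.147 × (25.04 + (-9.158)) = 0.147 × 15.88 = 2.335 N.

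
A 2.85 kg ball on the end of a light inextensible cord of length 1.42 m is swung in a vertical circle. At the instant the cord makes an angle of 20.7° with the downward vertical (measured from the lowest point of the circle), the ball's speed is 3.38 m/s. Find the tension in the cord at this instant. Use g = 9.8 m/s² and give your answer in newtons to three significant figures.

49.1 N

Take the radial direction toward the centre of the circle as positive. The component of the weight along the string toward the centre is −mg cos φ (φ measured from the bottom), so Newton's second law along the string gives T − mg cos φ = m v²/r.
cos 20.7° = 0.9354, so T = m(v²/r + g cos φ) = 2.85 × ((3.38)²/1.42 + 9.8 × 0.9354) = 2.85 × (8.045 + (9.167)) = 2.85 × 17.21 = 49.06 N.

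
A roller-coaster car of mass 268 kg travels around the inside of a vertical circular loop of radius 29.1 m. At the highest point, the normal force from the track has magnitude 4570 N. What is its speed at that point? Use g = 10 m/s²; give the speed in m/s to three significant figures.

28.1 m/s

At the top, N + mg = mv²/r, so v = √(r(N/m + g)) = √(29.1 × (4570/268 + 10.0)) = √(29.1 × 27.05) = √787.2 = 28.06 m/s.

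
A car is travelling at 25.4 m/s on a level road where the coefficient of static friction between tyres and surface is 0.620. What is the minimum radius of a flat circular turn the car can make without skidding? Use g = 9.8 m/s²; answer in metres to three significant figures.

At the limit, μ_s m g = m v²/r, so r_min = v²/(μ_s g) = (25.4)²/(0.620 × 9.8) = 645.2/6.076 = 106.2 m.

106 m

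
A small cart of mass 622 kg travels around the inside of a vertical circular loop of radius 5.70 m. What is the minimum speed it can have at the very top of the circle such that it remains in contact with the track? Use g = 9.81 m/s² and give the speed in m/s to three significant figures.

7.48 m/s

At the highest point the centre is directly below, so both the weight and N act inward: N + mg = mv²/r.
At minimum speed N → 0, so mg = mv_min²/r ⇒ v_min = √(g r) = √(9.81 × 5.70) = 7.478 m/s.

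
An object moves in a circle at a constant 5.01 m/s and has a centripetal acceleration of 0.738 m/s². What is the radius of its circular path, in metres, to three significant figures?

34.0 m

a_c = v²/r ⇒ r = v²/a_c = (5.01)²/0.738 = 25.10/0.738 = 34.01 m.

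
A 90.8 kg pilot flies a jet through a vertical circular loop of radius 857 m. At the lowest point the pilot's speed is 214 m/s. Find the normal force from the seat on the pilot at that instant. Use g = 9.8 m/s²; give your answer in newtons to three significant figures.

At the lowest point, N points up (toward the centre) and the weight mg points down (away from the centre), so the net inward force is N − mg = mv²/r.
N = m(v²/r + g) = 90.8 × ((214)²/857 + 9.8) = 90.8 × (53.44 + 9.8) = 90.8 × 63.24 = 5742 N.

5740 N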